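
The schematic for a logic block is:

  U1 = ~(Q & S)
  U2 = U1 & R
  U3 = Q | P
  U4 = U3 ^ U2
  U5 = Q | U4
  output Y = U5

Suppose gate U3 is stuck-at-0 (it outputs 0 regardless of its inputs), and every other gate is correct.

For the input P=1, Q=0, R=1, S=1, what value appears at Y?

Propagate with U3 forced: U1=1, U2=1, U3=0 [stuck-at-0], U4=1, U5=1.
So Y = 1. (Without the fault it would be 0.)

1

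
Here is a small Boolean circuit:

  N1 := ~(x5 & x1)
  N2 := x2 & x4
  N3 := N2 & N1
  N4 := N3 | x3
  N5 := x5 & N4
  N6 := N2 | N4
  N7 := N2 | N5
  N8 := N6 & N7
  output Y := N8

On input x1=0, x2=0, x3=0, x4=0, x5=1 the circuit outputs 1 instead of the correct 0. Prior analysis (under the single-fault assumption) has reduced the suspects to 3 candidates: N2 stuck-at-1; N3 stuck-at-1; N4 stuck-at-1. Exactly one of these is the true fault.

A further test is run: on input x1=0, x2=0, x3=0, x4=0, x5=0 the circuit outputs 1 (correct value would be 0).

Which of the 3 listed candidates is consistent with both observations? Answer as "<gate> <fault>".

N2 stuck-at-1

Evaluate each candidate on input x1=0, x2=0, x3=0, x4=0, x5=0:
  N2 stuck-at-1: N1=1, N2=1 [stuck-at-1], N3=1, N4=1, N5=0, N6=1, N7=1, N8=1 → 1 — matches
  N3 stuck-at-1: N1=1, N2=0, N3=1 [stuck-at-1], N4=1, N5=0, N6=1, N7=0, N8=0 → 0 — eliminated
  N4 stuck-at-1: N1=1, N2=0, N3=0, N4=1 [stuck-at-1], N5=0, N6=1, N7=0, N8=0 → 0 — eliminated
Only N2 stuck-at-1 reproduces the observed 1.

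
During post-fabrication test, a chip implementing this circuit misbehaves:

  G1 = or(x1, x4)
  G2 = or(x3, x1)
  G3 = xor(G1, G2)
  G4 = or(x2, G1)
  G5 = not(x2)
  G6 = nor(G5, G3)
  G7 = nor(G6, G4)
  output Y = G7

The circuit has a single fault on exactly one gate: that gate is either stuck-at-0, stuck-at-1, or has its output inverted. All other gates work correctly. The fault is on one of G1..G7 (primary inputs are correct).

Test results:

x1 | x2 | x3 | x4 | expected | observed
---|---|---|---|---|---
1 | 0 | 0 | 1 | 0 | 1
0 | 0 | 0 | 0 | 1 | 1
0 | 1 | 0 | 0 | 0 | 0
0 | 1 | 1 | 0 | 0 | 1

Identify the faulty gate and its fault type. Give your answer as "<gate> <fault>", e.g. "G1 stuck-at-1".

G4 stuck-at-0

Fault-free values for test 1 (x1=1, x2=0, x3=0, x4=1): G1=1, G2=1, G3=0, G4=1, G5=1, G6=0, G7=0, giving Y=0. Observed 1.
Test 1: faults giving observed 1 are {G1 stuck-at-0, G1 inverted output, G4 stuck-at-0, G4 inverted output, G7 stuck-at-1, G7 inverted output}.
Test 2 (x1=0, x2=0, x3=0, x4=0): fault-free G1=0, G2=0, G3=0, G4=0, G5=1, G6=0, G7=1 → 1; observed 1. Eliminates G1 inverted output, G4 inverted output, G7 inverted output.
Test 3 (x1=0, x2=1, x3=0, x4=0): fault-free G1=0, G2=0, G3=0, G4=1, G5=0, G6=1, G7=0 → 0; observed 0. Eliminates G7 stuck-at-1.
Test 4 (x1=0, x2=1, x3=1, x4=0): fault-free G1=0, G2=1, G3=1, G4=1, G5=0, G6=0, G7=0 → 0; observed 1. Eliminates G1 stuck-at-0.
Only G4 stuck-at-0 is consistent with every test.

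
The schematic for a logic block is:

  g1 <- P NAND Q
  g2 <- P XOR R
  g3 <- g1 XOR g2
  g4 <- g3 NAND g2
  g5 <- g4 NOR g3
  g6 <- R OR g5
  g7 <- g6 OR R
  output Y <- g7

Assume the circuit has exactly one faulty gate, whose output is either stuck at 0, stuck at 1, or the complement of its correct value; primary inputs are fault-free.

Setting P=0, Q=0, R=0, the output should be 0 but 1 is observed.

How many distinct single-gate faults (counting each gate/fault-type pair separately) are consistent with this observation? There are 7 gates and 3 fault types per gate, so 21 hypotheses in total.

6

Fault-free: g1=1, g2=0, g3=1, g4=1, g5=0, g6=0, g7=0 → 0. Observed 1.
  g1: none of the 3 fault types match ✗
  g2: none of the 3 fault types match ✗
  g3: none of the 3 fault types match ✗
  g4: none of the 3 fault types match ✗
  g5: stuck-at-1, inverted output ✓; others ✗
  g6: stuck-at-1, inverted output ✓; others ✗
  g7: stuck-at-1, inverted output ✓; others ✗
Consistent faults: {g5 stuck-at-1, g5 inverted output, g6 stuck-at-1, g6 inverted output, g7 stuck-at-1, g7 inverted output} — 6 in all.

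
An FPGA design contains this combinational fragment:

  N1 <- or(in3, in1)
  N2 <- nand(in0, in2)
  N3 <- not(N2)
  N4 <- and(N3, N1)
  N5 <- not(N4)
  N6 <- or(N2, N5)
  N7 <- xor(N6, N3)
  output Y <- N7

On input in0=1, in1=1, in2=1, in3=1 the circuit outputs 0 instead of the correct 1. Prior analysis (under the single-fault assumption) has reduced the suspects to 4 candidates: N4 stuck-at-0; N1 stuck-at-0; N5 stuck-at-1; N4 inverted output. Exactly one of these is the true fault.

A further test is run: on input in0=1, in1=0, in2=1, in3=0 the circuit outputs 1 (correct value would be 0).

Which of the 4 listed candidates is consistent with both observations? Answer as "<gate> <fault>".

N4 inverted output

Evaluate each candidate on input in0=1, in1=0, in2=1, in3=0:
  N4 stuck-at-0: N1=0, N2=0, N3=1, N4=0 [stuck-at-0], N5=1, N6=1, N7=0 → 0 — eliminated
  N1 stuck-at-0: N1=0 [stuck-at-0], N2=0, N3=1, N4=0, N5=1, N6=1, N7=0 → 0 — eliminated
  N5 stuck-at-1: N1=0, N2=0, N3=1, N4=0, N5=1 [stuck-at-1], N6=1, N7=0 → 0 — eliminated
  N4 inverted output: N1=0, N2=0, N3=1, N4=1 [inverted output], N5=0, N6=0, N7=1 → 1 — matches
Only N4 inverted output reproduces the observed 1.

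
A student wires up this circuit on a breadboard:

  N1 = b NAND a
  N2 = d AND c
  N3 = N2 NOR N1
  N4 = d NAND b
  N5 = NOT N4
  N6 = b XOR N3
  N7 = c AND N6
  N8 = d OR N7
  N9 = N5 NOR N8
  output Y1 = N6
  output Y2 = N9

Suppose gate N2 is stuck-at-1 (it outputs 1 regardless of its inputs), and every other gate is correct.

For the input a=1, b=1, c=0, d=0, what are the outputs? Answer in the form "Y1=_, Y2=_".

Y1=1, Y2=1

Propagate with N2 forced: N1=0, N2=1 [stuck-at-1], N3=0, N4=1, N5=0, N6=1, N7=0, N8=0, N9=1.
So the outputs are Y1=1, Y2=1. (Without the fault they would be Y1=0, Y2=1.)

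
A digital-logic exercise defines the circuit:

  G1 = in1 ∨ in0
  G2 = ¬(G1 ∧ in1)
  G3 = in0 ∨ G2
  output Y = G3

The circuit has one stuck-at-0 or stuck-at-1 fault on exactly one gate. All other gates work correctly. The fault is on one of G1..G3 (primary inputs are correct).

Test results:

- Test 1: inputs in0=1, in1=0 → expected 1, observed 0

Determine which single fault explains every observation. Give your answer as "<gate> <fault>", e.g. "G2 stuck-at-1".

G3 stuck-at-0

Fault-free values for test 1 (in0=1, in1=0): G1=1, G2=1, G3=1, giving Y=1. Observed 0.
Test 1: faults giving observed 0 are {G3 stuck-at-0}.
Only G3 stuck-at-0 is consistent with every test.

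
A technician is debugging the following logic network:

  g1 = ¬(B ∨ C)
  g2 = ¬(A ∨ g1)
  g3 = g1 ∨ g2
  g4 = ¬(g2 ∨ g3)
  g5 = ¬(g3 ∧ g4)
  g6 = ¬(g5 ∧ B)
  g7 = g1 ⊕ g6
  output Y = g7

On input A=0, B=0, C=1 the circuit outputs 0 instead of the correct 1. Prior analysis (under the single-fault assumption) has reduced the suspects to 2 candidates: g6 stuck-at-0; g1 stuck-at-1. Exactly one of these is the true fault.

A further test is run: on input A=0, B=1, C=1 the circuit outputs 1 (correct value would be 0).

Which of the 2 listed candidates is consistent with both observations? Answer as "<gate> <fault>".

Evaluate each candidate on input A=0, B=1, C=1:
  g6 stuck-at-0: g1=0, g2=1, g3=1, g4=0, g5=1, g6=0 [stuck-at-0], g7=0 → 0 — eliminated
  g1 stuck-at-1: g1=1 [stuck-at-1], g2=0, g3=1, g4=0, g5=1, g6=0, g7=1 → 1 — matches
Only g1 stuck-at-1 reproduces the observed 1.

g1 stuck-at-1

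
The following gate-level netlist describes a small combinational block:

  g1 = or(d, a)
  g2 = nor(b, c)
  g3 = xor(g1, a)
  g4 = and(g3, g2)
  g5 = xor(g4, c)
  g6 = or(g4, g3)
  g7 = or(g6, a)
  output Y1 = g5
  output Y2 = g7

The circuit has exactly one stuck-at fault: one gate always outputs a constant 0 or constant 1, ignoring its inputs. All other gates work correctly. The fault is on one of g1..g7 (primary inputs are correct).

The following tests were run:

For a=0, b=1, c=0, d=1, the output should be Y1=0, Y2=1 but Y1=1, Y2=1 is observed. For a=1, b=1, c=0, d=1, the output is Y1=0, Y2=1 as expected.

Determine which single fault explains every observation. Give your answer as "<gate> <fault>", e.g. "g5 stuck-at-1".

g2 stuck-at-1

Fault-free values for test 1 (a=0, b=1, c=0, d=1): g1=1, g2=0, g3=1, g4=0, g5=0, g6=1, g7=1, giving Y1=0, Y2=1. Observed Y1=1, Y2=1.
Test 1: faults giving observed Y1=1, Y2=1 are {g2 stuck-at-1, g4 stuck-at-1, g5 stuck-at-1}.
Test 2 (a=1, b=1, c=0, d=1): fault-free g1=1, g2=0, g3=0, g4=0, g5=0, g6=0, g7=1 → Y1=0, Y2=1; observed Y1=0, Y2=1. Eliminates g4 stuck-at-1, g5 stuck-at-1.
Only g2 stuck-at-1 is consistent with every test.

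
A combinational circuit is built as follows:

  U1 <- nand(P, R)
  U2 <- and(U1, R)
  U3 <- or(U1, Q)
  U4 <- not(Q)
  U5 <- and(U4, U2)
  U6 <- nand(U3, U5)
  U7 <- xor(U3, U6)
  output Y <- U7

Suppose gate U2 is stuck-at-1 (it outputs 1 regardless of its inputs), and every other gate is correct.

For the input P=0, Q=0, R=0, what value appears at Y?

Propagate with U2 forced: U1=1, U2=1 [stuck-at-1], U3=1, U4=1, U5=1, U6=0, U7=1.
So Y = 1. (Without the fault it would be 0.)

1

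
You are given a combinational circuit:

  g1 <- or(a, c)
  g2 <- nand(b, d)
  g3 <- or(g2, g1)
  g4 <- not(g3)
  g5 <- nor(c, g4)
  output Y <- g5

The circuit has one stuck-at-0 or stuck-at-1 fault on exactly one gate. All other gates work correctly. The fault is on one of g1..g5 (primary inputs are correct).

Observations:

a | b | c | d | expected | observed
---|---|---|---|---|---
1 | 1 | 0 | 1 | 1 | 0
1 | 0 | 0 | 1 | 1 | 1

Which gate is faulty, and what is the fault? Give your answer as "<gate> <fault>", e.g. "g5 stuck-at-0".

g1 stuck-at-0

Fault-free values for test 1 (a=1, b=1, c=0, d=1): g1=1, g2=0, g3=1, g4=0, g5=1, giving Y=1. Observed 0.
Test 1: faults giving observed 0 are {g1 stuck-at-0, g3 stuck-at-0, g4 stuck-at-1, g5 stuck-at-0}.
Test 2 (a=1, b=0, c=0, d=1): fault-free g1=1, g2=1, g3=1, g4=0, g5=1 → 1; observed 1. Eliminates g3 stuck-at-0, g4 stuck-at-1, g5 stuck-at-0.
Only g1 stuck-at-0 is consistent with every test.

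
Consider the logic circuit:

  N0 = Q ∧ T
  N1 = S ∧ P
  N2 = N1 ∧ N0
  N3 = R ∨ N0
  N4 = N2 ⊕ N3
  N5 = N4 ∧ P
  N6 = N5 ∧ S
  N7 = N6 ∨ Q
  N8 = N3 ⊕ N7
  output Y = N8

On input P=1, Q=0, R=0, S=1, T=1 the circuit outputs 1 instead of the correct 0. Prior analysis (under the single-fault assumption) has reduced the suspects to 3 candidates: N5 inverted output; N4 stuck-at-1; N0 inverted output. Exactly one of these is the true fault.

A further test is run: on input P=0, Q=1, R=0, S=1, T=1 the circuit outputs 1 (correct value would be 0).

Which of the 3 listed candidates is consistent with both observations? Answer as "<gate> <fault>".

N0 inverted output

Evaluate each candidate on input P=0, Q=1, R=0, S=1, T=1:
  N5 inverted output: N0=1, N1=0, N2=0, N3=1, N4=1, N5=1 [inverted output], N6=1, N7=1, N8=0 → 0 — eliminated
  N4 stuck-at-1: N0=1, N1=0, N2=0, N3=1, N4=1 [stuck-at-1], N5=0, N6=0, N7=1, N8=0 → 0 — eliminated
  N0 inverted output: N0=0 [inverted output], N1=0, N2=0, N3=0, N4=0, N5=0, N6=0, N7=1, N8=1 → 1 — matches
Only N0 inverted output reproduces the observed 1.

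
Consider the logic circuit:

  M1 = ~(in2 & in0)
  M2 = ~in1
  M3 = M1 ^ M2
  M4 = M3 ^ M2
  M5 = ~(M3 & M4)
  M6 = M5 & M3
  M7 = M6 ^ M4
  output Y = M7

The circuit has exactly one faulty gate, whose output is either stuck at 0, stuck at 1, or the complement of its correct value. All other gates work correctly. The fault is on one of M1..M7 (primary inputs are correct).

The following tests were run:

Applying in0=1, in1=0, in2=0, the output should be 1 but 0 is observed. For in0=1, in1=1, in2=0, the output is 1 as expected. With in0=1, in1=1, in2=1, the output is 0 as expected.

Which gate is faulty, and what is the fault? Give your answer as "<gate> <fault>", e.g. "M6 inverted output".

Fault-free values for test 1 (in0=1, in1=0, in2=0): M1=1, M2=1, M3=0, M4=1, M5=1, M6=0, M7=1, giving Y=1. Observed 0.
Test 1: faults giving observed 0 are {M4 stuck-at-0, M4 inverted output, M6 stuck-at-1, M6 inverted output, M7 stuck-at-0, M7 inverted output}.
Test 2 (in0=1, in1=1, in2=0): fault-free M1=1, M2=0, M3=1, M4=1, M5=0, M6=0, M7=1 → 1; observed 1. Eliminates M6 stuck-at-1, M6 inverted output, M7 stuck-at-0, M7 inverted output.
Test 3 (in0=1, in1=1, in2=1): fault-free M1=0, M2=0, M3=0, M4=0, M5=1, M6=0, M7=0 → 0; observed 0. Eliminates M4 inverted output.
Only M4 stuck-at-0 is consistent with every test.

M4 stuck-at-0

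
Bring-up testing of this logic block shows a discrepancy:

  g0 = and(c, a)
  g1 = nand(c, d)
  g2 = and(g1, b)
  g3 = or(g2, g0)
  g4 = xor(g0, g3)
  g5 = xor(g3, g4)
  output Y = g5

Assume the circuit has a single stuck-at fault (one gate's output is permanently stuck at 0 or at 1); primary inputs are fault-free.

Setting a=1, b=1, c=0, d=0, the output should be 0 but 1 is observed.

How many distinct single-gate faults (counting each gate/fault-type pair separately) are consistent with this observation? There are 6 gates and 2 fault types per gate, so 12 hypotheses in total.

Fault-free: g0=0, g1=1, g2=1, g3=1, g4=1, g5=0 → 0. Observed 1.
  g0 stuck-at-0: output 0 ✗
  g0 stuck-at-1: output 1 ✓
  g1 stuck-at-0: output 0 ✗
  g1 stuck-at-1: output 0 ✗
  g2 stuck-at-0: output 0 ✗
  g2 stuck-at-1: output 0 ✗
  g3 stuck-at-0: output 0 ✗
  g3 stuck-at-1: output 0 ✗
  g4 stuck-at-0: output 1 ✓
  g4 stuck-at-1: output 0 ✗
  g5 stuck-at-0: output 0 ✗
  g5 stuck-at-1: output 1 ✓
Consistent faults: {g0 stuck-at-1, g4 stuck-at-0, g5 stuck-at-1} — 3 in all.

3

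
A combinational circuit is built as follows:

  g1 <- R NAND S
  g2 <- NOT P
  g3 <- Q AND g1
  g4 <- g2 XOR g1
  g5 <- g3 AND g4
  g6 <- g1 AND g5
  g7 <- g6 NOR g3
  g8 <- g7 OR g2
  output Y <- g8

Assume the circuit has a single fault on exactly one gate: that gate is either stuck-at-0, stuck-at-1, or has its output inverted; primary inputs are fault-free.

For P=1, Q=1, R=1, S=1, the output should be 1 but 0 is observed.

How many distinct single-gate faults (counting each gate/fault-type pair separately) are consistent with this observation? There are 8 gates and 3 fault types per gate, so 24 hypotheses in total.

Fault-free: g1=0, g2=0, g3=0, g4=0, g5=0, g6=0, g7=1, g8=1 → 1. Observed 0.
  g1: stuck-at-1, inverted output ✓; others ✗
  g2: none of the 3 fault types match ✗
  g3: stuck-at-1, inverted output ✓; others ✗
  g4: none of the 3 fault types match ✗
  g5: none of the 3 fault types match ✗
  g6: stuck-at-1, inverted output ✓; others ✗
  g7: stuck-at-0, inverted output ✓; others ✗
  g8: stuck-at-0, inverted output ✓; others ✗
Consistent faults: {g1 stuck-at-1, g1 inverted output, g3 stuck-at-1, g3 inverted output, g6 stuck-at-1, g6 inverted output, g7 stuck-at-0, g7 inverted output, g8 stuck-at-0, g8 inverted output} — 10 in all.

10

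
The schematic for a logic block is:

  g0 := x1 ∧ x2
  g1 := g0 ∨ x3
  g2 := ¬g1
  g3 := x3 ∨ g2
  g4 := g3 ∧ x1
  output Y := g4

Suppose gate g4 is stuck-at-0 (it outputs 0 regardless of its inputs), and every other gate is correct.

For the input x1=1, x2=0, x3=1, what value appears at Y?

Propagate with g4 forced: g0=0, g1=1, g2=0, g3=1, g4=0 [stuck-at-0].
So Y = 0. (Without the fault it would be 1.)

0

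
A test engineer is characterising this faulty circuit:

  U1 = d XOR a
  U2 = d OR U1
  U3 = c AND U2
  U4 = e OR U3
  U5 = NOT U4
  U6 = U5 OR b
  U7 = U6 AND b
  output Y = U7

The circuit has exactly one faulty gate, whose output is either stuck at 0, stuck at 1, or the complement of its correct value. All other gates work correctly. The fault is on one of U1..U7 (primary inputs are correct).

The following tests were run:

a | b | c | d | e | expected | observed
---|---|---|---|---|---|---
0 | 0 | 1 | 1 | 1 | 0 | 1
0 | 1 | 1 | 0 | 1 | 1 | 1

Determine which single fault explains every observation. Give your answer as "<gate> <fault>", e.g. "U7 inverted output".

Fault-free values for test 1 (a=0, b=0, c=1, d=1, e=1): U1=1, U2=1, U3=1, U4=1, U5=0, U6=0, U7=0, giving Y=0. Observed 1.
Test 1: faults giving observed 1 are {U7 stuck-at-1, U7 inverted output}.
Test 2 (a=0, b=1, c=1, d=0, e=1): fault-free U1=0, U2=0, U3=0, U4=1, U5=0, U6=1, U7=1 → 1; observed 1. Eliminates U7 inverted output.
Only U7 stuck-at-1 is consistent with every test.

U7 stuck-at-1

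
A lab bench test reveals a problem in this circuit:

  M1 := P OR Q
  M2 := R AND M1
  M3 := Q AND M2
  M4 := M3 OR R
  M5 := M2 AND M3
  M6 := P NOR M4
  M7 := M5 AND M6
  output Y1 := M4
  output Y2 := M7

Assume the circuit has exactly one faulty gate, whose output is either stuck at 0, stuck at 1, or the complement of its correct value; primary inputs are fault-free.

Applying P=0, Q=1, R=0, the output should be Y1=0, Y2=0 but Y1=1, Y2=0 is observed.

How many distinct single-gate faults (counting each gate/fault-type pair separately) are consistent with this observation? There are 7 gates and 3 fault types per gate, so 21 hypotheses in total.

Fault-free: M1=1, M2=0, M3=0, M4=0, M5=0, M6=1, M7=0 → Y1=0, Y2=0. Observed Y1=1, Y2=0.
  M1: none of the 3 fault types match ✗
  M2: stuck-at-1, inverted output ✓; others ✗
  M3: stuck-at-1, inverted output ✓; others ✗
  M4: stuck-at-1, inverted output ✓; others ✗
  M5: none of the 3 fault types match ✗
  M6: none of the 3 fault types match ✗
  M7: none of the 3 fault types match ✗
Consistent faults: {M2 stuck-at-1, M2 inverted output, M3 stuck-at-1, M3 inverted output, M4 stuck-at-1, M4 inverted output} — 6 in all.

6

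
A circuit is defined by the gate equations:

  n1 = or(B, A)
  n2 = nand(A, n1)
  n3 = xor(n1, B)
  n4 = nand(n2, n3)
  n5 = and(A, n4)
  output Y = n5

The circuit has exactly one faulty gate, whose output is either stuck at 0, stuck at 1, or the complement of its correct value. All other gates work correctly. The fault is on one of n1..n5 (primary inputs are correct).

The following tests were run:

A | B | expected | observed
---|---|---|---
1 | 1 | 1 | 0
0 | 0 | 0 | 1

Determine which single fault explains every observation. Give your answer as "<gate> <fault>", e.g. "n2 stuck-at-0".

Fault-free values for test 1 (A=1, B=1): n1=1, n2=0, n3=0, n4=1, n5=1, giving Y=1. Observed 0.
Test 1: faults giving observed 0 are {n1 stuck-at-0, n1 inverted output, n4 stuck-at-0, n4 inverted output, n5 stuck-at-0, n5 inverted output}.
Test 2 (A=0, B=0): fault-free n1=0, n2=1, n3=0, n4=1, n5=0 → 0; observed 1. Eliminates n1 stuck-at-0, n1 inverted output, n4 stuck-at-0, n4 inverted output, n5 stuck-at-0.
Only n5 inverted output is consistent with every test.

n5 inverted output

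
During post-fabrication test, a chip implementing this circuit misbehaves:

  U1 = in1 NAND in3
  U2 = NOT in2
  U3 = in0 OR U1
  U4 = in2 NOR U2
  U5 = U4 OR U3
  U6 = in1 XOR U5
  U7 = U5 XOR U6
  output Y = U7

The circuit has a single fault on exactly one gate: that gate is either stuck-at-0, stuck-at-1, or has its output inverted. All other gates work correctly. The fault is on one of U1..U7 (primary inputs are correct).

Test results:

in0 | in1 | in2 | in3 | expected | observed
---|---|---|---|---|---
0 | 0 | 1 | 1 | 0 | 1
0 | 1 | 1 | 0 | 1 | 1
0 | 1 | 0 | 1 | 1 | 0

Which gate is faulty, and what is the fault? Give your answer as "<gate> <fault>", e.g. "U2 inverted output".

U6 stuck-at-0

Fault-free values for test 1 (in0=0, in1=0, in2=1, in3=1): U1=1, U2=0, U3=1, U4=0, U5=1, U6=1, U7=0, giving Y=0. Observed 1.
Test 1: faults giving observed 1 are {U6 stuck-at-0, U6 inverted output, U7 stuck-at-1, U7 inverted output}.
Test 2 (in0=0, in1=1, in2=1, in3=0): fault-free U1=1, U2=0, U3=1, U4=0, U5=1, U6=0, U7=1 → 1; observed 1. Eliminates U6 inverted output, U7 inverted output.
Test 3 (in0=0, in1=1, in2=0, in3=1): fault-free U1=0, U2=1, U3=0, U4=0, U5=0, U6=1, U7=1 → 1; observed 0. Eliminates U7 stuck-at-1.
Only U6 stuck-at-0 is consistent with every test.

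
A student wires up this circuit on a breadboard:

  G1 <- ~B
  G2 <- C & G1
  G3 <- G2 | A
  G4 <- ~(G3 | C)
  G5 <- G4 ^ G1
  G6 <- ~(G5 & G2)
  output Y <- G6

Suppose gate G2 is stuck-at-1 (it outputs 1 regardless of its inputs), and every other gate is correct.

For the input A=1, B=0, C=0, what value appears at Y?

Propagate with G2 forced: G1=1, G2=1 [stuck-at-1], G3=1, G4=0, G5=1, G6=0.
So Y = 0. (Without the fault it would be 1.)

0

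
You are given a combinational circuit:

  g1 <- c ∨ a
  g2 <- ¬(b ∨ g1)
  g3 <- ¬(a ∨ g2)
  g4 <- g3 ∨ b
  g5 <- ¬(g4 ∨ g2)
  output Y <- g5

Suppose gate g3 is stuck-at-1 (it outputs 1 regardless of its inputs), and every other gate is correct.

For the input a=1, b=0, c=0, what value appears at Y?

Propagate with g3 forced: g1=1, g2=0, g3=1 [stuck-at-1], g4=1, g5=0.
So Y = 0. (Without the fault it would be 1.)

0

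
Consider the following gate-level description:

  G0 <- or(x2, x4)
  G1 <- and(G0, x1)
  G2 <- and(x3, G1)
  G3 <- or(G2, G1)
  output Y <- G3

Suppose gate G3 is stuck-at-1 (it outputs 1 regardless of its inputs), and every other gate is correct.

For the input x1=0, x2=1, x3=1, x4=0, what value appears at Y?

1

Propagate with G3 forced: G0=1, G1=0, G2=0, G3=1 [stuck-at-1].
So Y = 1. (Without the fault it would be 0.)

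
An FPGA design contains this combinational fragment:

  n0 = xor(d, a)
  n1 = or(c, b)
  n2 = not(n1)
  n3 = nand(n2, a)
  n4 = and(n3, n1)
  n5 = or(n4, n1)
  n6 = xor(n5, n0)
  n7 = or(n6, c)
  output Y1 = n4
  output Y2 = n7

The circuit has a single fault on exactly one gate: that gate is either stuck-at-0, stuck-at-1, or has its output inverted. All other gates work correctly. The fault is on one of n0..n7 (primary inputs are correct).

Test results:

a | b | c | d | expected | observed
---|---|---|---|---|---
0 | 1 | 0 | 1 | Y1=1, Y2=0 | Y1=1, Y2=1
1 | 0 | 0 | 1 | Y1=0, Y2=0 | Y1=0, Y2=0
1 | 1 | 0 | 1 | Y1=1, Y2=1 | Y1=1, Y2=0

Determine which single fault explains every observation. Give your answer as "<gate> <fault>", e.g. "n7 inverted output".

n5 stuck-at-0

Fault-free values for test 1 (a=0, b=1, c=0, d=1): n0=1, n1=1, n2=0, n3=1, n4=1, n5=1, n6=0, n7=0, giving Y1=1, Y2=0. Observed Y1=1, Y2=1.
Test 1: faults giving observed Y1=1, Y2=1 are {n0 stuck-at-0, n0 inverted output, n5 stuck-at-0, n5 inverted output, n6 stuck-at-1, n6 inverted output, n7 stuck-at-1, n7 inverted output}.
Test 2 (a=1, b=0, c=0, d=1): fault-free n0=0, n1=0, n2=1, n3=0, n4=0, n5=0, n6=0, n7=0 → Y1=0, Y2=0; observed Y1=0, Y2=0. Eliminates n0 inverted output, n5 inverted output, n6 stuck-at-1, n6 inverted output, n7 stuck-at-1, n7 inverted output.
Test 3 (a=1, b=1, c=0, d=1): fault-free n0=0, n1=1, n2=0, n3=1, n4=1, n5=1, n6=1, n7=1 → Y1=1, Y2=1; observed Y1=1, Y2=0. Eliminates n0 stuck-at-0.
Only n5 stuck-at-0 is consistent with every test.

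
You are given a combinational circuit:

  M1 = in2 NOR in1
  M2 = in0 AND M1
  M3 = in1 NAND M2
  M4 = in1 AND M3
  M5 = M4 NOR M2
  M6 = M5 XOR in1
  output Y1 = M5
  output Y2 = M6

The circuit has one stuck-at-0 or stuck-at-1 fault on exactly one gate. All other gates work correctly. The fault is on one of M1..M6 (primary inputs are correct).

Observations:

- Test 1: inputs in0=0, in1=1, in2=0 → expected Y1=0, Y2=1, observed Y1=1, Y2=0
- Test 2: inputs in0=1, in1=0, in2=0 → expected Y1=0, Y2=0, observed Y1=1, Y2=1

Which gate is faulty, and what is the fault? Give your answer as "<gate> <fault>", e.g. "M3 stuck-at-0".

Fault-free values for test 1 (in0=0, in1=1, in2=0): M1=0, M2=0, M3=1, M4=1, M5=0, M6=1, giving Y1=0, Y2=1. Observed Y1=1, Y2=0.
Test 1: faults giving observed Y1=1, Y2=0 are {M3 stuck-at-0, M4 stuck-at-0, M5 stuck-at-1}.
Test 2 (in0=1, in1=0, in2=0): fault-free M1=1, M2=1, M3=1, M4=0, M5=0, M6=0 → Y1=0, Y2=0; observed Y1=1, Y2=1. Eliminates M3 stuck-at-0, M4 stuck-at-0.
Only M5 stuck-at-1 is consistent with every test.

M5 stuck-at-1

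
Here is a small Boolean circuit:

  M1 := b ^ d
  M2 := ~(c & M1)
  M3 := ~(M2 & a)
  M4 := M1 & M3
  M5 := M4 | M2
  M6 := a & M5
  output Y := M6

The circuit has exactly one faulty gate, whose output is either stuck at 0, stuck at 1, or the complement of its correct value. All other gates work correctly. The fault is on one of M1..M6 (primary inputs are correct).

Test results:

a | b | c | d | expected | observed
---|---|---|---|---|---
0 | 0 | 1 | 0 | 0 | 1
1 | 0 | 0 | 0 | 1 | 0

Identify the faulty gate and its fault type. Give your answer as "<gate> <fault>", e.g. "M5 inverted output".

Fault-free values for test 1 (a=0, b=0, c=1, d=0): M1=0, M2=1, M3=1, M4=0, M5=1, M6=0, giving Y=0. Observed 1.
Test 1: faults giving observed 1 are {M6 stuck-at-1, M6 inverted output}.
Test 2 (a=1, b=0, c=0, d=0): fault-free M1=0, M2=1, M3=0, M4=0, M5=1, M6=1 → 1; observed 0. Eliminates M6 stuck-at-1.
Only M6 inverted output is consistent with every test.

M6 inverted output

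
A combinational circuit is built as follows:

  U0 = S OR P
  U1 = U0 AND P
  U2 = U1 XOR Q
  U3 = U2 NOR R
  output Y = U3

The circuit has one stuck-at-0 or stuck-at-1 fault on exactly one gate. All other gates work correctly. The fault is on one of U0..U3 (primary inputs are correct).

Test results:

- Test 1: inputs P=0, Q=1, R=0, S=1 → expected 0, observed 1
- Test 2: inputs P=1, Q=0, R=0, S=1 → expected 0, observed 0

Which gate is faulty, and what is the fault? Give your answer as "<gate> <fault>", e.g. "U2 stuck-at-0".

Fault-free values for test 1 (P=0, Q=1, R=0, S=1): U0=1, U1=0, U2=1, U3=0, giving Y=0. Observed 1.
Test 1: faults giving observed 1 are {U1 stuck-at-1, U2 stuck-at-0, U3 stuck-at-1}.
Test 2 (P=1, Q=0, R=0, S=1): fault-free U0=1, U1=1, U2=1, U3=0 → 0; observed 0. Eliminates U2 stuck-at-0, U3 stuck-at-1.
Only U1 stuck-at-1 is consistent with every test.

U1 stuck-at-1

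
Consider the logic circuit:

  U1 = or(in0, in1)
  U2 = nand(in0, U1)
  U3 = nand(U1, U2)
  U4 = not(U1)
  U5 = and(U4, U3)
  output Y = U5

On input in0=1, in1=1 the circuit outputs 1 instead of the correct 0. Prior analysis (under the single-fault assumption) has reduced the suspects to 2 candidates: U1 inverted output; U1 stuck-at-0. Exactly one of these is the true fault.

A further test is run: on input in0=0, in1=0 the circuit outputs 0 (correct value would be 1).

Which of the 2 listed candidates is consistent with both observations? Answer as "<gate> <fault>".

U1 inverted output

Evaluate each candidate on input in0=0, in1=0:
  U1 inverted output: U1=1 [inverted output], U2=1, U3=0, U4=0, U5=0 → 0 — matches
  U1 stuck-at-0: U1=0 [stuck-at-0], U2=1, U3=1, U4=1, U5=1 → 1 — eliminated
Only U1 inverted output reproduces the observed 0.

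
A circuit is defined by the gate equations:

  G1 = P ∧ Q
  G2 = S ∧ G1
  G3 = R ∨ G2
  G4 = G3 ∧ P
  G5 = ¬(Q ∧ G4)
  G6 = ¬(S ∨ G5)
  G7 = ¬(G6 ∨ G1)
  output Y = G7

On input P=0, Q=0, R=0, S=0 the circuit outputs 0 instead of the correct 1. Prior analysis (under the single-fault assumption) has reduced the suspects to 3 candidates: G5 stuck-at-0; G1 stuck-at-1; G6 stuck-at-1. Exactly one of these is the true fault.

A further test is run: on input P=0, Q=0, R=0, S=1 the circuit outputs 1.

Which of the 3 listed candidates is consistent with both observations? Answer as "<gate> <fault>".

Evaluate each candidate on input P=0, Q=0, R=0, S=1:
  G5 stuck-at-0: G1=0, G2=0, G3=0, G4=0, G5=0 [stuck-at-0], G6=0, G7=1 → 1 — matches
  G1 stuck-at-1: G1=1 [stuck-at-1], G2=1, G3=1, G4=0, G5=1, G6=0, G7=0 → 0 — eliminated
  G6 stuck-at-1: G1=0, G2=0, G3=0, G4=0, G5=1, G6=1 [stuck-at-1], G7=0 → 0 — eliminated
Only G5 stuck-at-0 reproduces the observed 1.

G5 stuck-at-0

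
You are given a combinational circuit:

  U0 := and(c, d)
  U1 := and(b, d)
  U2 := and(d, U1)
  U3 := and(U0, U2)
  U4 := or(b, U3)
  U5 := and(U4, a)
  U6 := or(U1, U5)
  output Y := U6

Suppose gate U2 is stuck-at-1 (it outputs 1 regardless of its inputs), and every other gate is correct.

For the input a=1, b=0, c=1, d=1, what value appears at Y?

1

Propagate with U2 forced: U0=1, U1=0, U2=1 [stuck-at-1], U3=1, U4=1, U5=1, U6=1.
So Y = 1. (Without the fault it would be 0.)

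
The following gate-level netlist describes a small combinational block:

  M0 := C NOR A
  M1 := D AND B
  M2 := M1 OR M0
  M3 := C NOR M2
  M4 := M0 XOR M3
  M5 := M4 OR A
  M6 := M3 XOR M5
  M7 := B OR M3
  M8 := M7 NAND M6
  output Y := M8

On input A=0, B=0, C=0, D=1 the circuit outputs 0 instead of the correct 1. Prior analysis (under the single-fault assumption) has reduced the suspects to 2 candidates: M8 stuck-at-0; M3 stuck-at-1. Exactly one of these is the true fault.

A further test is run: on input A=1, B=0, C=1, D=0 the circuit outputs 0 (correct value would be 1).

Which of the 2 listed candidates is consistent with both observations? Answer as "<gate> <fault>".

Evaluate each candidate on input A=1, B=0, C=1, D=0:
  M8 stuck-at-0: M0=0, M1=0, M2=0, M3=0, M4=0, M5=1, M6=1, M7=0, M8=0 [stuck-at-0] → 0 — matches
  M3 stuck-at-1: M0=0, M1=0, M2=0, M3=1 [stuck-at-1], M4=1, M5=1, M6=0, M7=1, M8=1 → 1 — eliminated
Only M8 stuck-at-0 reproduces the observed 0.

M8 stuck-at-0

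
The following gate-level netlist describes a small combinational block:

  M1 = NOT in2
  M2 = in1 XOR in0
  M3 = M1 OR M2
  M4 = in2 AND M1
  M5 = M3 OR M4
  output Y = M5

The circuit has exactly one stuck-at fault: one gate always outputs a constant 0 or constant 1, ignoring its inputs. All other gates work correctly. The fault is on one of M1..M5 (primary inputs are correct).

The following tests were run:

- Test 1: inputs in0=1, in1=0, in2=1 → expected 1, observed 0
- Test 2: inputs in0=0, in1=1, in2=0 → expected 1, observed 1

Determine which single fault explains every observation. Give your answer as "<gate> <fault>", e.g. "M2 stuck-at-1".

M2 stuck-at-0

Fault-free values for test 1 (in0=1, in1=0, in2=1): M1=0, M2=1, M3=1, M4=0, M5=1, giving Y=1. Observed 0.
Test 1: faults giving observed 0 are {M2 stuck-at-0, M3 stuck-at-0, M5 stuck-at-0}.
Test 2 (in0=0, in1=1, in2=0): fault-free M1=1, M2=1, M3=1, M4=0, M5=1 → 1; observed 1. Eliminates M3 stuck-at-0, M5 stuck-at-0.
Only M2 stuck-at-0 is consistent with every test.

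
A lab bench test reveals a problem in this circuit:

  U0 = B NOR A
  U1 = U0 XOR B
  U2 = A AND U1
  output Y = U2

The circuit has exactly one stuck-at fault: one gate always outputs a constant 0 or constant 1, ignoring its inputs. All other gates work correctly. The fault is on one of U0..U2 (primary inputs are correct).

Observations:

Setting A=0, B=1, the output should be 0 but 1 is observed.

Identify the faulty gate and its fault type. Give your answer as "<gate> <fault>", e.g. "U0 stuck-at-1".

Fault-free values for test 1 (A=0, B=1): U0=0, U1=1, U2=0, giving Y=0. Observed 1.
Test 1: faults giving observed 1 are {U2 stuck-at-1}.
Only U2 stuck-at-1 is consistent with every test.

U2 stuck-at-1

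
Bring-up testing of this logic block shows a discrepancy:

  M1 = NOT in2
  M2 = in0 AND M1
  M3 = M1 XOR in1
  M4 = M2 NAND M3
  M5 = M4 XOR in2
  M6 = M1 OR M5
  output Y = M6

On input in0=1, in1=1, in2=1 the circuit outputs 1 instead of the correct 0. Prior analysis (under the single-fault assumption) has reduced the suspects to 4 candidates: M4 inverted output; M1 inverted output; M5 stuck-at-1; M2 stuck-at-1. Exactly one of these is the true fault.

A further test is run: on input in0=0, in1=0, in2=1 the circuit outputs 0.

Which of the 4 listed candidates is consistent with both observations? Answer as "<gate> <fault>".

Evaluate each candidate on input in0=0, in1=0, in2=1:
  M4 inverted output: M1=0, M2=0, M3=0, M4=0 [inverted output], M5=1, M6=1 → 1 — eliminated
  M1 inverted output: M1=1 [inverted output], M2=0, M3=1, M4=1, M5=0, M6=1 → 1 — eliminated
  M5 stuck-at-1: M1=0, M2=0, M3=0, M4=1, M5=1 [stuck-at-1], M6=1 → 1 — eliminated
  M2 stuck-at-1: M1=0, M2=1 [stuck-at-1], M3=0, M4=1, M5=0, M6=0 → 0 — matches
Only M2 stuck-at-1 reproduces the observed 0.

M2 stuck-at-1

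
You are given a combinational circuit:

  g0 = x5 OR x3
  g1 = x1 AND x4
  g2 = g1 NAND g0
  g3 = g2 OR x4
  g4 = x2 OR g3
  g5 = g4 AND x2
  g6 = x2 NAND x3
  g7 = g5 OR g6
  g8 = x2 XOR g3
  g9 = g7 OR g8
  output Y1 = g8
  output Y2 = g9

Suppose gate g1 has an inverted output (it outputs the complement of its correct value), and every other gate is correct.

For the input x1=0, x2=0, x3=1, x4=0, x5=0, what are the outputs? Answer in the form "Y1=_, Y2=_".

Propagate with g1 forced: g0=1, g1=1 [inverted output], g2=0, g3=0, g4=0, g5=0, g6=1, g7=1, g8=0, g9=1.
So the outputs are Y1=0, Y2=1. (Without the fault they would be Y1=1, Y2=1.)

Y1=0, Y2=1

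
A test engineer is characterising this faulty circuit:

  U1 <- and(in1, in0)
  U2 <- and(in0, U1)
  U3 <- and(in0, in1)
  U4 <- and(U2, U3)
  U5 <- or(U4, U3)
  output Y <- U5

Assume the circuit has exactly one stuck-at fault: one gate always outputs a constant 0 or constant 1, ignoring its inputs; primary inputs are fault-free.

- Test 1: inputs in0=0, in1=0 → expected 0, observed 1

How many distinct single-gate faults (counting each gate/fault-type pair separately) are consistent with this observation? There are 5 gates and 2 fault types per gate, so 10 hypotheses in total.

3

Fault-free: U1=0, U2=0, U3=0, U4=0, U5=0 → 0. Observed 1.
  U1 stuck-at-0: output 0 ✗
  U1 stuck-at-1: output 0 ✗
  U2 stuck-at-0: output 0 ✗
  U2 stuck-at-1: output 0 ✗
  U3 stuck-at-0: output 0 ✗
  U3 stuck-at-1: output 1 ✓
  U4 stuck-at-0: output 0 ✗
  U4 stuck-at-1: output 1 ✓
  U5 stuck-at-0: output 0 ✗
  U5 stuck-at-1: output 1 ✓
Consistent faults: {U3 stuck-at-1, U4 stuck-at-1, U5 stuck-at-1} — 3 in all.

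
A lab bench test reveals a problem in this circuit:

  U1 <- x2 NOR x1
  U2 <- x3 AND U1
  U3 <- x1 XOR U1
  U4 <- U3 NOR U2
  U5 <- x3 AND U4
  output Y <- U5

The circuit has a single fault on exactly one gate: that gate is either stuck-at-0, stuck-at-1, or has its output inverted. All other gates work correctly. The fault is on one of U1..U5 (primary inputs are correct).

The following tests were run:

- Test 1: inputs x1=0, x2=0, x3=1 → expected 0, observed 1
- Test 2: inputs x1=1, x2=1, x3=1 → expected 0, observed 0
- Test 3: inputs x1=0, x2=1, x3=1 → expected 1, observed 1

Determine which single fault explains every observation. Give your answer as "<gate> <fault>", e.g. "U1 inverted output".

U1 stuck-at-0

Fault-free values for test 1 (x1=0, x2=0, x3=1): U1=1, U2=1, U3=1, U4=0, U5=0, giving Y=0. Observed 1.
Test 1: faults giving observed 1 are {U1 stuck-at-0, U1 inverted output, U4 stuck-at-1, U4 inverted output, U5 stuck-at-1, U5 inverted output}.
Test 2 (x1=1, x2=1, x3=1): fault-free U1=0, U2=0, U3=1, U4=0, U5=0 → 0; observed 0. Eliminates U4 stuck-at-1, U4 inverted output, U5 stuck-at-1, U5 inverted output.
Test 3 (x1=0, x2=1, x3=1): fault-free U1=0, U2=0, U3=0, U4=1, U5=1 → 1; observed 1. Eliminates U1 inverted output.
Only U1 stuck-at-0 is consistent with every test.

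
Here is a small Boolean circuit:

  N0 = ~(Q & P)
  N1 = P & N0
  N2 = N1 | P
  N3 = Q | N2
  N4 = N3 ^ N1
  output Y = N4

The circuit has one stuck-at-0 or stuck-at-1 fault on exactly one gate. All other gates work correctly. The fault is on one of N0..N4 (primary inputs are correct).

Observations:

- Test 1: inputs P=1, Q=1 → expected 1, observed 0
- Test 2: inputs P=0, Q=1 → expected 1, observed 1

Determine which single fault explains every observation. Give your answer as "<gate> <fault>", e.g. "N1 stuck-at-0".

Fault-free values for test 1 (P=1, Q=1): N0=0, N1=0, N2=1, N3=1, N4=1, giving Y=1. Observed 0.
Test 1: faults giving observed 0 are {N0 stuck-at-1, N1 stuck-at-1, N3 stuck-at-0, N4 stuck-at-0}.
Test 2 (P=0, Q=1): fault-free N0=1, N1=0, N2=0, N3=1, N4=1 → 1; observed 1. Eliminates N1 stuck-at-1, N3 stuck-at-0, N4 stuck-at-0.
Only N0 stuck-at-1 is consistent with every test.

N0 stuck-at-1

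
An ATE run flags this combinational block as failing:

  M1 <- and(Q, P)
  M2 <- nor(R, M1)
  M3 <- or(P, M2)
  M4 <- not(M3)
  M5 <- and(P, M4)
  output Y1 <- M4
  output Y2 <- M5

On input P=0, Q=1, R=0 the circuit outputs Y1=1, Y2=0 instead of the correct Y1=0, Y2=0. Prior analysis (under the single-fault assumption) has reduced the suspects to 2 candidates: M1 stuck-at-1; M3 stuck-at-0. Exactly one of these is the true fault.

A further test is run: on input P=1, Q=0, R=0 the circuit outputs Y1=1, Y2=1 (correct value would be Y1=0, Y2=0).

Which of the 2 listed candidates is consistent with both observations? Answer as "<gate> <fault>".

Evaluate each candidate on input P=1, Q=0, R=0:
  M1 stuck-at-1: M1=1 [stuck-at-1], M2=0, M3=1, M4=0, M5=0 → Y1=0, Y2=0 — eliminated
  M3 stuck-at-0: M1=0, M2=1, M3=0 [stuck-at-0], M4=1, M5=1 → Y1=1, Y2=1 — matches
Only M3 stuck-at-0 reproduces the observed Y1=1, Y2=1.

M3 stuck-at-0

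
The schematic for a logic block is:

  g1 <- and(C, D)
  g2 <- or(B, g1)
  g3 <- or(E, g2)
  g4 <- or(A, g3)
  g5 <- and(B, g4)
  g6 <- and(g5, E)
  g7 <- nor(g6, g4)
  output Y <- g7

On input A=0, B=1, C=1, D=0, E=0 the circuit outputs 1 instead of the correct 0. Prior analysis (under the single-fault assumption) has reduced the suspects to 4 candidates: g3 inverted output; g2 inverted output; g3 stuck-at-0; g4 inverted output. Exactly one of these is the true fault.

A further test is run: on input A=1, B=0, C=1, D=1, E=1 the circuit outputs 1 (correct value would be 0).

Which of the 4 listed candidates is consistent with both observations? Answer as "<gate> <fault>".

g4 inverted output

Evaluate each candidate on input A=1, B=0, C=1, D=1, E=1:
  g3 inverted output: g1=1, g2=1, g3=0 [inverted output], g4=1, g5=0, g6=0, g7=0 → 0 — eliminated
  g2 inverted output: g1=1, g2=0 [inverted output], g3=1, g4=1, g5=0, g6=0, g7=0 → 0 — eliminated
  g3 stuck-at-0: g1=1, g2=1, g3=0 [stuck-at-0], g4=1, g5=0, g6=0, g7=0 → 0 — eliminated
  g4 inverted output: g1=1, g2=1, g3=1, g4=0 [inverted output], g5=0, g6=0, g7=1 → 1 — matches
Only g4 inverted output reproduces the observed 1.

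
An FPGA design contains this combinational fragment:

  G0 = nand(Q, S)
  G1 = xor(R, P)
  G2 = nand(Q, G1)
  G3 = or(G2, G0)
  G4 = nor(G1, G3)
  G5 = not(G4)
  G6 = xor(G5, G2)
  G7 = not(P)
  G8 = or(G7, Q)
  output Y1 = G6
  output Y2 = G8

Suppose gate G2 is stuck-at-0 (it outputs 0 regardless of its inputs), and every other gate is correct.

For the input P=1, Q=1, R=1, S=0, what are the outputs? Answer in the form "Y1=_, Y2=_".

Propagate with G2 forced: G0=1, G1=0, G2=0 [stuck-at-0], G3=1, G4=0, G5=1, G6=1, G7=0, G8=1.
So the outputs are Y1=1, Y2=1. (Without the fault they would be Y1=0, Y2=1.)

Y1=1, Y2=1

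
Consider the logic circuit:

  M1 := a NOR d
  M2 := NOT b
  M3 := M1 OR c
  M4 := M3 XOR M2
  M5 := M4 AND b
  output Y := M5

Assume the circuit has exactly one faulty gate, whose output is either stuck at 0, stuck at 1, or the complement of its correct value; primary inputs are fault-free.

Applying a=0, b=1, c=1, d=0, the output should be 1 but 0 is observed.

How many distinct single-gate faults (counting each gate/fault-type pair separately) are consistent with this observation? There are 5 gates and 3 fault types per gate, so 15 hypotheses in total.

Fault-free: M1=1, M2=0, M3=1, M4=1, M5=1 → 1. Observed 0.
  M1: none of the 3 fault types match ✗
  M2: stuck-at-1, inverted output ✓; others ✗
  M3: stuck-at-0, inverted output ✓; others ✗
  M4: stuck-at-0, inverted output ✓; others ✗
  M5: stuck-at-0, inverted output ✓; others ✗
Consistent faults: {M2 stuck-at-1, M2 inverted output, M3 stuck-at-0, M3 inverted output, M4 stuck-at-0, M4 inverted output, M5 stuck-at-0, M5 inverted output} — 8 in all.

8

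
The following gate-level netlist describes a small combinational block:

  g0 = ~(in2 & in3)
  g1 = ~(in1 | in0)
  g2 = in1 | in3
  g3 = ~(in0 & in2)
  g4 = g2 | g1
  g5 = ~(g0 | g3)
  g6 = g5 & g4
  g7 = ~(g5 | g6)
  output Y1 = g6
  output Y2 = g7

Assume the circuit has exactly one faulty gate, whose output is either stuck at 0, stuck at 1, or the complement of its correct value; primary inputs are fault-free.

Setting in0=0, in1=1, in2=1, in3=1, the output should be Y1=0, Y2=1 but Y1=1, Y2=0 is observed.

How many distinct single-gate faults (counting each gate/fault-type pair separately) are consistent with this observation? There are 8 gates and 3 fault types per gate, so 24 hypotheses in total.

6

Fault-free: g0=0, g1=0, g2=1, g3=1, g4=1, g5=0, g6=0, g7=1 → Y1=0, Y2=1. Observed Y1=1, Y2=0.
  g0: none of the 3 fault types match ✗
  g1: none of the 3 fault types match ✗
  g2: none of the 3 fault types match ✗
  g3: stuck-at-0, inverted output ✓; others ✗
  g4: none of the 3 fault types match ✗
  g5: stuck-at-1, inverted output ✓; others ✗
  g6: stuck-at-1, inverted output ✓; others ✗
  g7: none of the 3 fault types match ✗
Consistent faults: {g3 stuck-at-0, g3 inverted output, g5 stuck-at-1, g5 inverted output, g6 stuck-at-1, g6 inverted output} — 6 in all.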